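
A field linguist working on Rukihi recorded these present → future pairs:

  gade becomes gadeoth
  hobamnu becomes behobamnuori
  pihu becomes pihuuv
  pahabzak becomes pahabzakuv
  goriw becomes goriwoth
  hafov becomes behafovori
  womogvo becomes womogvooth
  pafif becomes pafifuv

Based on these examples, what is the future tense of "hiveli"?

hobamnu and pihu both end in -u yet inflect differently (behobamnuori, pihuuv), so the final letter is not what conditions the rule; the first letter is.
"hiveli" begins with h-. The stems beginning with h- (hafov → behafovori, hobamnu → behobamnuori) add be- … -ori around the stem.
The other patterns: stems beginning with p- add -uv; stems beginning with g- or w- add -oth.
So hiveli → behiveliori.

behiveliori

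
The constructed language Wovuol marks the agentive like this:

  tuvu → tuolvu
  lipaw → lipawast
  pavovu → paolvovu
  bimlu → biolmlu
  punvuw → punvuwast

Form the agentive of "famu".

"famu" ends in -u. The stems ending in -u (bimlu → biolmlu, pavovu → paolvovu, tuvu → tuolvu) insert -ol- after the first vowel.
So famu → faolmu.

faolmu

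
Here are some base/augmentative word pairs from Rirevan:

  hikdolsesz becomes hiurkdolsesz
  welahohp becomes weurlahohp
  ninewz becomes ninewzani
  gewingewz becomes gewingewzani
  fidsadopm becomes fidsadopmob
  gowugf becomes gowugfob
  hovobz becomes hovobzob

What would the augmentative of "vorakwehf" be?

vourrakwehf

"vorakwehf" has second-to-last letter 'h'. The one such stem in the data (welahohp → weurlahohp) inserts -ur- after the first vowel (as does hikdolsesz), so the same rule applies.
So vorakwehf → vourrakwehf.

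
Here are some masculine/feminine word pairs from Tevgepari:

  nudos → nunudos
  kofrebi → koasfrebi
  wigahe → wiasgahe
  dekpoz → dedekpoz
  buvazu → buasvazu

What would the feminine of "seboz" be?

"seboz" ends in a consonant. The stems ending in a consonant (nudos → nunudos, dekpoz → dedekpoz) repeat the first consonant+vowel as a prefix.
So seboz → seseboz.

seseboz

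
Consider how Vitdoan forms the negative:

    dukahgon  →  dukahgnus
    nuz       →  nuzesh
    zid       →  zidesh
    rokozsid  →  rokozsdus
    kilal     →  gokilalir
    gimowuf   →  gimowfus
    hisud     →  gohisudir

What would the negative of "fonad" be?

gofonadir

"fonad" has 2 vowels. The stems with 2 vowels (kilal → gokilalir, hisud → gohisudir) add go- … -ir around the stem.
The other patterns: stems with 1 vowel add -esh; stems with 3 vowels delete the last vowel and add -us.
So fonad → gofonadir.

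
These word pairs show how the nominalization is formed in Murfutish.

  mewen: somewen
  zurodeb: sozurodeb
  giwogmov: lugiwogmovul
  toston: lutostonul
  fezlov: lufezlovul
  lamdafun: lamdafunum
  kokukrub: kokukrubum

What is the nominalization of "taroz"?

lutarozul

mewen and toston both end in -n yet inflect differently (somewen, lutostonul), so the final letter is not what conditions the rule; the last vowel is.
"taroz" has last vowel 'o'. The stems whose last vowel is 'o' (giwogmov → lugiwogmovul, toston → lutostonul, fezlov → lufezlovul) add lu- … -ul around the stem.
The other patterns: stems whose last vowel is 'e' add the prefix so-; stems whose last vowel is 'u' add -um.
So taroz → lutarozul.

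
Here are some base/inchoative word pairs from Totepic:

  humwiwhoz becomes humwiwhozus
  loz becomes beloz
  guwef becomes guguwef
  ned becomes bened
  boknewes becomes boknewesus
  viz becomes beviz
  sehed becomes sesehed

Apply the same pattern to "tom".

"tom" has 1 vowel. The stems with 1 vowel (ned → bened, loz → beloz, viz → beviz) add the prefix be-.
The other patterns: stems with 2 vowels repeat the first consonant+vowel as a prefix; stems with 3 vowels add -us.
So tom → betom.

betom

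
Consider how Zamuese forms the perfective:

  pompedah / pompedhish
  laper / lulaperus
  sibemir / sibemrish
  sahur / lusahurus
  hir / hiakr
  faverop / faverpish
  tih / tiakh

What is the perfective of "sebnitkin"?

sebnitknish

hir and laper both end in -r yet inflect differently (hiakr, lulaperus), so the final letter is not what conditions the rule; the number of vowels is.
"sebnitkin" has 3 vowels. The stems with 3 vowels (sibemir → sibemrish, pompedah → pompedhish, faverop → faverpish) delete the last vowel and add -ish.
The other patterns: stems with 1 vowel insert -ak- after the first vowel; stems with 2 vowels add lu- … -us around the stem.
So sebnitkin → sebnitknish.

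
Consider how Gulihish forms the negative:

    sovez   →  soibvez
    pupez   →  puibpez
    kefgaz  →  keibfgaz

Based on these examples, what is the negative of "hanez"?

haibnez

Every pair shown (sovez → soibvez, pupez → puibpez, kefgaz → keibfgaz) follows the same rule: insert -ib- after the first vowel.
So hanez → haibnez.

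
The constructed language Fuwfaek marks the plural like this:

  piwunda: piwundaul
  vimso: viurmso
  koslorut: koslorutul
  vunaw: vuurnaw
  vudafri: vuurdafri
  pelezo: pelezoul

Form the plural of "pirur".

pirurul

"pirur" begins with p-. The stems beginning with p- (piwunda → piwundaul, pelezo → pelezoul) add -ul.
So pirur → pirurul.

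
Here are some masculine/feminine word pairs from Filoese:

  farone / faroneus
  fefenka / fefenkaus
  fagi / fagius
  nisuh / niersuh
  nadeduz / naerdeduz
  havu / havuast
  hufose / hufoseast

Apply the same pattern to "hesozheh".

"hesozheh" begins with h-. The stems beginning with h- (havu → havuast, hufose → hufoseast) add -ast.
So hesozheh → hesozhehast.

hesozhehast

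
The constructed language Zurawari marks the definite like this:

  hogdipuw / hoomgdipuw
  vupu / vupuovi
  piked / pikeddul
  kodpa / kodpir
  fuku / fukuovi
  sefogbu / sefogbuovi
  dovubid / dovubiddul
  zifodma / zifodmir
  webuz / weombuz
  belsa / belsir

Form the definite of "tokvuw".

toomkvuw

"tokvuw" ends in -w. The one such stem in the data (hogdipuw → hoomgdipuw) inserts -om- after the first vowel (as does webuz), so the same rule applies.
The other patterns: stems ending in -a drop the final letter and add -ir; stems ending in -u add -ovi; stems ending in -d double the final consonant and add -ul.
So tokvuw → toomkvuw.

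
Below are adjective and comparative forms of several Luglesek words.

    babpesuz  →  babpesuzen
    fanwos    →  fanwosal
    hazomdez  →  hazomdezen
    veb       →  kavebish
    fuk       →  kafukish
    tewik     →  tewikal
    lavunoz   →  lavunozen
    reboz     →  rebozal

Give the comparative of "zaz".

fuk and tewik both end in -k yet inflect differently (kafukish, tewikal), so the final letter is not what conditions the rule; the number of vowels is.
"zaz" has 1 vowel. The stems with 1 vowel (veb → kavebish, fuk → kafukish) add ka- … -ish around the stem.
The other patterns: stems with 2 vowels add -al; stems with 3 vowels add -en.
So zaz → kazazish.

kazazish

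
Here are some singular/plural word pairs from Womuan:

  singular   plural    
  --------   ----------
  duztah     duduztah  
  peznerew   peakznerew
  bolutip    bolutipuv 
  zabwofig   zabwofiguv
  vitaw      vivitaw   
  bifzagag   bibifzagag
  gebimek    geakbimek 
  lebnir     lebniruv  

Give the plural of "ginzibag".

zabwofig and bifzagag both end in -g yet inflect differently (zabwofiguv, bibifzagag), so the final letter is not what conditions the rule; the last vowel is.
"ginzibag" has last vowel 'a'. The stems whose last vowel is 'a' (vitaw → vivitaw, bifzagag → bibifzagag, duztah → duduztah) repeat the first consonant+vowel as a prefix.
So ginzibag → giginzibag.

giginzibag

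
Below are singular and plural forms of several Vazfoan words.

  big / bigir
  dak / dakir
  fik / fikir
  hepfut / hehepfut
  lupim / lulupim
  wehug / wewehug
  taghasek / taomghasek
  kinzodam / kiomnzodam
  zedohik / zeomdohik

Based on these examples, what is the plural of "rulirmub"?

big and wehug both end in -g yet inflect differently (bigir, wewehug), so the final letter is not what conditions the rule; the number of vowels is.
"rulirmub" has 3 vowels. The stems with 3 vowels (taghasek → taomghasek, kinzodam → kiomnzodam, zedohik → zeomdohik) insert -om- after the first vowel.
So rulirmub → ruomlirmub.

ruomlirmub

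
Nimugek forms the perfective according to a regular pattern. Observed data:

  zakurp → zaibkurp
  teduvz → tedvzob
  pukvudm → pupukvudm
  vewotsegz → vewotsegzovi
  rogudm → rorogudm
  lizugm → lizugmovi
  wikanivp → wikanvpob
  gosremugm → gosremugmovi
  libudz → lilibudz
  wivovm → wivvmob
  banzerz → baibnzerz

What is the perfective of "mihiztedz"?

teduvz and libudz both end in -z yet inflect differently (tedvzob, lilibudz), so the final letter is not what conditions the rule; the second-to-last letter is.
"mihiztedz" has second-to-last letter 'd'. The stems whose second-to-last letter is 'd' (libudz → lilibudz, rogudm → rorogudm, pukvudm → pupukvudm) repeat the first consonant+vowel as a prefix.
The other patterns: stems whose second-to-last letter is 'v' delete the last vowel and add -ob; stems whose second-to-last letter is 'r' insert -ib- after the first vowel; stems whose second-to-last letter is 'g' add -ovi.
So mihiztedz → mimihiztedz.

mimihiztedz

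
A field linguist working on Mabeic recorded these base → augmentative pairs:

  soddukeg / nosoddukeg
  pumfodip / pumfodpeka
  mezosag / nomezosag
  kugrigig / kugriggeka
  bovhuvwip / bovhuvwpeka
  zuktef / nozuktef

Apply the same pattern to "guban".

kugrigig and mezosag both end in -g yet inflect differently (kugriggeka, nomezosag), so the final letter is not what conditions the rule; the last vowel is.
"guban" has last vowel 'a'. The one such stem in the data (mezosag → nomezosag) adds the prefix no-, so the same rule applies.
The other pattern: stems whose last vowel is 'i' delete the last vowel and add -eka.
So guban → noguban.

noguban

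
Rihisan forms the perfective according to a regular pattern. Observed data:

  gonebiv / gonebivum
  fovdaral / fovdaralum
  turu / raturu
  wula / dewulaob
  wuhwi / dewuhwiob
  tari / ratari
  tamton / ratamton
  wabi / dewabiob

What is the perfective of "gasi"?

gasium

"gasi" begins with g-. The one such stem in the data (gonebiv → gonebivum) adds -um, so the same rule applies.
The other patterns: stems beginning with w- add de- … -ob around the stem; stems beginning with t- add the prefix ra-.
So gasi → gasium.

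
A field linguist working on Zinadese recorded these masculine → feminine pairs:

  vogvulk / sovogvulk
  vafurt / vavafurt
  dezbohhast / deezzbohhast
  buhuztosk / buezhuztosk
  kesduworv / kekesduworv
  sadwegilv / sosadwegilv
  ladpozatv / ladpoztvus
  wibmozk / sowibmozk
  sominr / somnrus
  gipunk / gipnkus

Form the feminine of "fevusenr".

sadwegilv and kesduworv both end in -v yet inflect differently (sosadwegilv, kekesduworv), so the final letter is not what conditions the rule; the second-to-last letter is.
"fevusenr" has second-to-last letter 'n'. The stems whose second-to-last letter is 'n' (sominr → somnrus, gipunk → gipnkus) delete the last vowel and add -us.
The other patterns: stems whose second-to-last letter is 'l' or 'z' add the prefix so-; stems whose second-to-last letter is 'r' repeat the first consonant+vowel as a prefix; stems whose second-to-last letter is 's' insert -ez- after the first vowel.
So fevusenr → fevusnrus.

fevusnrus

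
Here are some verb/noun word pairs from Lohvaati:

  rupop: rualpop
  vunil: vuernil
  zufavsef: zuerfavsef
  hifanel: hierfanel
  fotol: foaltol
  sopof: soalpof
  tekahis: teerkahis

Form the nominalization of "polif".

poerlif

sopof and zufavsef both end in -f yet inflect differently (soalpof, zuerfavsef), so the final letter is not what conditions the rule; the last vowel is.
"polif" has last vowel 'i'. The stems whose last vowel is 'i' (tekahis → teerkahis, vunil → vuernil) insert -er- after the first vowel.
So polif → poerlif.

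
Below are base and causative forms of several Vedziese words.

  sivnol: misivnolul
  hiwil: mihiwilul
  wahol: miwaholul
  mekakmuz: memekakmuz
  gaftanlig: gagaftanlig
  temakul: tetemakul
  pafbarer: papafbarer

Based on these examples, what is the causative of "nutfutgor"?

nunutfutgor

sivnol and temakul both end in -l yet inflect differently (misivnolul, tetemakul), so the final letter is not what conditions the rule; the number of vowels is.
"nutfutgor" has 3 vowels. The stems with 3 vowels (mekakmuz → memekakmuz, gaftanlig → gagaftanlig, temakul → tetemakul) repeat the first consonant+vowel as a prefix.
The other pattern: stems with 2 vowels add mi- … -ul around the stem.
So nutfutgor → nunutfutgor.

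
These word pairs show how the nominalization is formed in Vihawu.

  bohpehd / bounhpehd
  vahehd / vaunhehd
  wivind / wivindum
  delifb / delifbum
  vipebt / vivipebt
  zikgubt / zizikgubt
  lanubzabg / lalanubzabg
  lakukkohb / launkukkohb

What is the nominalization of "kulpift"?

kulpiftum

vahehd and wivind both end in -d yet inflect differently (vaunhehd, wivindum), so the final letter is not what conditions the rule; the second-to-last letter is.
"kulpift" has second-to-last letter 'f'. The one such stem in the data (delifb → delifbum) adds -um, so the same rule applies.
The other patterns: stems whose second-to-last letter is 'h' insert -un- after the first vowel; stems whose second-to-last letter is 'b' repeat the first consonant+vowel as a prefix.
So kulpift → kulpiftum.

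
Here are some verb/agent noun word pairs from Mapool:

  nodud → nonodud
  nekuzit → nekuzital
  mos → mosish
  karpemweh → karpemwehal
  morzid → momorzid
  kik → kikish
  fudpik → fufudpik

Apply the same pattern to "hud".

hudish

"hud" has 1 vowel. The stems with 1 vowel (mos → mosish, kik → kikish) add -ish.
The other patterns: stems with 2 vowels repeat the first consonant+vowel as a prefix; stems with 3 vowels add -al.
So hud → hudish.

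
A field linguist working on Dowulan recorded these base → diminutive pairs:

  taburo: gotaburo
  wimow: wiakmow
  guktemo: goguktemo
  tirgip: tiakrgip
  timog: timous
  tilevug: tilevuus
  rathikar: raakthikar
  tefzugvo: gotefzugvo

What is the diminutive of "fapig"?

timog and guktemo both have last vowel 'o' yet inflect differently (timous, goguktemo), so the last vowel is not what conditions the rule; the final letter is.
"fapig" ends in -g. The stems ending in -g (tilevug → tilevuus, timog → timous) drop the final letter and add -us.
The other patterns: stems ending in -o add the prefix go-; stems ending in -p, -r or -w insert -ak- after the first vowel.
So fapig → fapius.

fapius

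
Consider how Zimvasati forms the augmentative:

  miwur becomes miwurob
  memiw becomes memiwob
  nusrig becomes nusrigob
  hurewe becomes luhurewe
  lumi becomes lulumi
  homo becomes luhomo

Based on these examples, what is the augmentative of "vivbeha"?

luvivbeha

memiw and lumi both have last vowel 'i' yet inflect differently (memiwob, lulumi), so the last vowel is not what conditions the rule; whether the stem ends in a vowel or a consonant is.
"vivbeha" ends in a vowel. The stems ending in a vowel (hurewe → luhurewe, lumi → lulumi, homo → luhomo) add the prefix lu-.
So vivbeha → luvivbeha.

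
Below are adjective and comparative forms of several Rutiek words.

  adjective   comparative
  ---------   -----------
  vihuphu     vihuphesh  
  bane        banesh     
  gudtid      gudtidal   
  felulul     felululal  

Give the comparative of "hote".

vihuphu and felulul both have last vowel 'u' yet inflect differently (vihuphesh, felululal), so the last vowel is not what conditions the rule; whether the stem ends in a vowel or a consonant is.
"hote" ends in a vowel. The stems ending in a vowel (vihuphu → vihuphesh, bane → banesh) drop the final letter and add -esh.
The other pattern: stems ending in a consonant add -al.
So hote → hotesh.

hotesh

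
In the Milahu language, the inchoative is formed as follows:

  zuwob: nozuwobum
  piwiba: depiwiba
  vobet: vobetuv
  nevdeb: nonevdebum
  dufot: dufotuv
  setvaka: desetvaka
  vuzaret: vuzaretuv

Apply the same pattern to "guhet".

guhetuv

"guhet" ends in -t. The stems ending in -t (vobet → vobetuv, dufot → dufotuv, vuzaret → vuzaretuv) add -uv.
The other patterns: stems ending in -a add the prefix de-; stems ending in -b add no- … -um around the stem.
So guhet → guhetuv.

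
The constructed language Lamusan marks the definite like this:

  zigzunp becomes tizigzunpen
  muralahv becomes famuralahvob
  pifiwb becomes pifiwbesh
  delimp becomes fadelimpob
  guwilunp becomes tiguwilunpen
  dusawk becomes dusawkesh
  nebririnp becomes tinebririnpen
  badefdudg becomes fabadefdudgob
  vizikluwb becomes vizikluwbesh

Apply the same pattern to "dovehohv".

fadovehohvob

"dovehohv" has second-to-last letter 'h'. The one such stem in the data (muralahv → famuralahvob) adds fa- … -ob around the stem, so the same rule applies.
So dovehohv → fadovehohvob.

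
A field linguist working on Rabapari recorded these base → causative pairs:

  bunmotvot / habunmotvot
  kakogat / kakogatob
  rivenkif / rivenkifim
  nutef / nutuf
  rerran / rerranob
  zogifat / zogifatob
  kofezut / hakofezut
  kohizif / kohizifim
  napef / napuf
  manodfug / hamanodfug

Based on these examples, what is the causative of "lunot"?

bunmotvot and kakogat both end in -t yet inflect differently (habunmotvot, kakogatob), so the final letter is not what conditions the rule; the last vowel is.
"lunot" has last vowel 'o'. The one such stem in the data (bunmotvot → habunmotvot) adds the prefix ha-, so the same rule applies.
So lunot → halunot.

halunot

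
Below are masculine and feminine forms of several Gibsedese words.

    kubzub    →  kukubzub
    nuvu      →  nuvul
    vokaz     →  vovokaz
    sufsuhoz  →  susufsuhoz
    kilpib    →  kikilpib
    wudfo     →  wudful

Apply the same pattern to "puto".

putul

"puto" ends in a vowel. The stems ending in a vowel (wudfo → wudful, nuvu → nuvul) drop the final letter and add -ul.
So puto → putul.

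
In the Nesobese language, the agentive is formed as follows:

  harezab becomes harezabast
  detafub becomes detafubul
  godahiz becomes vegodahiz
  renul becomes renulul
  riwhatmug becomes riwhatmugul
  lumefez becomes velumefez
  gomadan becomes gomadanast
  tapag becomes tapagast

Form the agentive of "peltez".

vepeltez

"peltez" has last vowel 'e'. The one such stem in the data (lumefez → velumefez) adds the prefix ve-, so the same rule applies.
So peltez → vepeltez.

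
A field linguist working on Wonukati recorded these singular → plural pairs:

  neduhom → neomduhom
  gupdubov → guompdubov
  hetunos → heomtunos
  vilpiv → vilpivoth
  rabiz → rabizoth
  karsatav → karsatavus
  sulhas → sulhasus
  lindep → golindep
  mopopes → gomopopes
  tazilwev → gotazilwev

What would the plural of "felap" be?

gupdubov and vilpiv both end in -v yet inflect differently (guompdubov, vilpivoth), so the final letter is not what conditions the rule; the last vowel is.
"felap" has last vowel 'a'. The stems whose last vowel is 'a' (karsatav → karsatavus, sulhas → sulhasus) add -us.
So felap → felapus.

felapus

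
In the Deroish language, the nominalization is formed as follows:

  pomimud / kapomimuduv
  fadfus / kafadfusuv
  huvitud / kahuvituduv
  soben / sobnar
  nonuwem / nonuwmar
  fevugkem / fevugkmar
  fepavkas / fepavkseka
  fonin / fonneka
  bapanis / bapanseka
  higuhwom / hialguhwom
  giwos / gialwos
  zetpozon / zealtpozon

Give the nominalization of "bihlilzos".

bialhlilzos

fadfus and fepavkas both end in -s yet inflect differently (kafadfusuv, fepavkseka), so the final letter is not what conditions the rule; the last vowel is.
"bihlilzos" has last vowel 'o'. The stems whose last vowel is 'o' (higuhwom → hialguhwom, giwos → gialwos, zetpozon → zealtpozon) insert -al- after the first vowel.
The other patterns: stems whose last vowel is 'u' add ka- … -uv around the stem; stems whose last vowel is 'e' delete the last vowel and add -ar; stems whose last vowel is 'a' or 'i' delete the last vowel and add -eka.
So bihlilzos → bialhlilzos.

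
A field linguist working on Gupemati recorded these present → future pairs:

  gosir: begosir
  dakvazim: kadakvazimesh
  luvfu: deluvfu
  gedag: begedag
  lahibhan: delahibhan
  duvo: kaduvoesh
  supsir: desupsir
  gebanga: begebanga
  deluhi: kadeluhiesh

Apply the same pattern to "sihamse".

gosir and supsir both end in -r yet inflect differently (begosir, desupsir), so the final letter is not what conditions the rule; the first letter is.
"sihamse" begins with s-. The one such stem in the data (supsir → desupsir) adds the prefix de-, so the same rule applies.
The other patterns: stems beginning with d- add ka- … -esh around the stem; stems beginning with g- add the prefix be-.
So sihamse → desihamse.

desihamse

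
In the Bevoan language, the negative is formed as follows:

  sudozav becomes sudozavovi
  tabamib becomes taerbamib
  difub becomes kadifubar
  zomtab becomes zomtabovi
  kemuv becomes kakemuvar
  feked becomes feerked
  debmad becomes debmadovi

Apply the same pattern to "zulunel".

zuerlunel

difub and zomtab both end in -b yet inflect differently (kadifubar, zomtabovi), so the final letter is not what conditions the rule; the last vowel is.
"zulunel" has last vowel 'e'. The one such stem in the data (feked → feerked) inserts -er- after the first vowel (as does tabamib), so the same rule applies.
The other patterns: stems whose last vowel is 'u' add ka- … -ar around the stem; stems whose last vowel is 'a' add -ovi.
So zulunel → zuerlunel.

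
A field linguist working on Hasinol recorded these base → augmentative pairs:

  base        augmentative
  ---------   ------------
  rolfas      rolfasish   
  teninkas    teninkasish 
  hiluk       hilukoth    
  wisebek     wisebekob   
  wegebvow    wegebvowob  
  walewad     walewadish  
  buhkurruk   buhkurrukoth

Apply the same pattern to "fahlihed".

buhkurruk and wisebek both end in -k yet inflect differently (buhkurrukoth, wisebekob), so the final letter is not what conditions the rule; the last vowel is.
"fahlihed" has last vowel 'e'. The one such stem in the data (wisebek → wisebekob) adds -ob, so the same rule applies.
So fahlihed → fahlihedob.

fahlihedob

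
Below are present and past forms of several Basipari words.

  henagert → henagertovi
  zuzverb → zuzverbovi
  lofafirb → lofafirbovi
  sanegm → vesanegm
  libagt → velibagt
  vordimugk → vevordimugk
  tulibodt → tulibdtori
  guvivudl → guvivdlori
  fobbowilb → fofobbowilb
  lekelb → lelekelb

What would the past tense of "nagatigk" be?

henagert and libagt both end in -t yet inflect differently (henagertovi, velibagt), so the final letter is not what conditions the rule; the second-to-last letter is.
"nagatigk" has second-to-last letter 'g'. The stems whose second-to-last letter is 'g' (sanegm → vesanegm, libagt → velibagt, vordimugk → vevordimugk) add the prefix ve-.
The other patterns: stems whose second-to-last letter is 'r' add -ovi; stems whose second-to-last letter is 'd' delete the last vowel and add -ori; stems whose second-to-last letter is 'l' repeat the first consonant+vowel as a prefix.
So nagatigk → venagatigk.

venagatigk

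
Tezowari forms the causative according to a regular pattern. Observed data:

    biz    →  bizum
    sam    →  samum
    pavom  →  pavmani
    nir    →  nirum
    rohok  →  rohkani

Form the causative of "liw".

liwum

pavom and sam both end in -m yet inflect differently (pavmani, samum), so the final letter is not what conditions the rule; the number of vowels is.
"liw" has 1 vowel. The stems with 1 vowel (sam → samum, biz → bizum, nir → nirum) add -um.
The other pattern: stems with 2 vowels delete the last vowel and add -ani.
So liw → liwum.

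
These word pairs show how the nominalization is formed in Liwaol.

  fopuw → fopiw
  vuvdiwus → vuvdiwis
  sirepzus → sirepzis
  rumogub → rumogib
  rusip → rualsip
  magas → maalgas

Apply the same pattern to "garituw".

"garituw" has last vowel 'u'. The stems whose last vowel is 'u' (fopuw → fopiw, vuvdiwus → vuvdiwis, sirepzus → sirepzis) change the last vowel to 'i'.
So garituw → garitiw.

garitiw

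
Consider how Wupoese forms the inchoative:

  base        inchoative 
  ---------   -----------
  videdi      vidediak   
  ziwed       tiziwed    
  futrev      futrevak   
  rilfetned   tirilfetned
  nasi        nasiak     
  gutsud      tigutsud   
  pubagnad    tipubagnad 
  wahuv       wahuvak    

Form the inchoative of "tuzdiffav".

tuzdiffavak

"tuzdiffav" ends in -v. The stems ending in -v (wahuv → wahuvak, futrev → futrevak) add -ak.
So tuzdiffav → tuzdiffavak.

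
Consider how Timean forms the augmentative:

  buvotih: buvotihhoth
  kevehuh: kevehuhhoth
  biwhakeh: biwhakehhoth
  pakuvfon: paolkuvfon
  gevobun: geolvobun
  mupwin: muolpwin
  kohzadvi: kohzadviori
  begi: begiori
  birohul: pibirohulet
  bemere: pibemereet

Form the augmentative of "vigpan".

violgpan

kevehuh and gevobun both have last vowel 'u' yet inflect differently (kevehuhhoth, geolvobun), so the last vowel is not what conditions the rule; the final letter is.
"vigpan" ends in -n. The stems ending in -n (pakuvfon → paolkuvfon, gevobun → geolvobun, mupwin → muolpwin) insert -ol- after the first vowel.
The other patterns: stems ending in -h double the final consonant and add -oth; stems ending in -i add -ori; stems ending in -e or -l add pi- … -et around the stem.
So vigpan → violgpan.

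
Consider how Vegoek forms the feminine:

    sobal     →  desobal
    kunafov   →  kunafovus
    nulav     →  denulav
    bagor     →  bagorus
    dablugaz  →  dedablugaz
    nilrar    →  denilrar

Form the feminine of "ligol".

ligolus

"ligol" has last vowel 'o'. The stems whose last vowel is 'o' (kunafov → kunafovus, bagor → bagorus) add -us.
The other pattern: stems whose last vowel is 'a' add the prefix de-.
So ligol → ligolus.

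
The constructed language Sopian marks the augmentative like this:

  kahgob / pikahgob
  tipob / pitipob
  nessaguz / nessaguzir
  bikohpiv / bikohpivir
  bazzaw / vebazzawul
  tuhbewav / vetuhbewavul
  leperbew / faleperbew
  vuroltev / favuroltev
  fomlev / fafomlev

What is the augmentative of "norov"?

pinorov

bikohpiv and tuhbewav both end in -v yet inflect differently (bikohpivir, vetuhbewavul), so the final letter is not what conditions the rule; the last vowel is.
"norov" has last vowel 'o'. The stems whose last vowel is 'o' (kahgob → pikahgob, tipob → pitipob) add the prefix pi-.
The other patterns: stems whose last vowel is 'i' or 'u' add -ir; stems whose last vowel is 'a' add ve- … -ul around the stem; stems whose last vowel is 'e' add the prefix fa-.
So norov → pinorov.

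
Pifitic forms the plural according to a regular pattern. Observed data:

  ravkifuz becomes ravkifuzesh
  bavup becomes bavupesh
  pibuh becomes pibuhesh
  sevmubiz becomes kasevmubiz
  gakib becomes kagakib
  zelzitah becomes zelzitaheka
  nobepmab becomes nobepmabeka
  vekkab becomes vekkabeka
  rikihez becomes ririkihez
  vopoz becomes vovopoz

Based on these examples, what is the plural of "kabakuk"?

kabakukesh

ravkifuz and sevmubiz both end in -z yet inflect differently (ravkifuzesh, kasevmubiz), so the final letter is not what conditions the rule; the last vowel is.
"kabakuk" has last vowel 'u'. The stems whose last vowel is 'u' (ravkifuz → ravkifuzesh, bavup → bavupesh, pibuh → pibuhesh) add -esh.
So kabakuk → kabakukesh.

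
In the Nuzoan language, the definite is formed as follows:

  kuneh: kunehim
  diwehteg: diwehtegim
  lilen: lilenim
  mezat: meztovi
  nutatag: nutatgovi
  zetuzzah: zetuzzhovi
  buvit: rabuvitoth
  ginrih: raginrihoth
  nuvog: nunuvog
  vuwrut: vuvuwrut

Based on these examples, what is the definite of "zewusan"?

zewusnovi

diwehteg and nutatag both end in -g yet inflect differently (diwehtegim, nutatgovi), so the final letter is not what conditions the rule; the last vowel is.
"zewusan" has last vowel 'a'. The stems whose last vowel is 'a' (mezat → meztovi, nutatag → nutatgovi, zetuzzah → zetuzzhovi) delete the last vowel and add -ovi.
So zewusan → zewusnovi.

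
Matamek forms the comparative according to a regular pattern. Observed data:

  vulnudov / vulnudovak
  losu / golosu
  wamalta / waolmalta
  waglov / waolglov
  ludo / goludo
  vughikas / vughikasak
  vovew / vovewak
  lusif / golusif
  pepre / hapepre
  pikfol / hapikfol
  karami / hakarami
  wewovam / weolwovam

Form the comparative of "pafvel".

vulnudov and waglov both end in -v yet inflect differently (vulnudovak, waolglov), so the final letter is not what conditions the rule; the first letter is.
"pafvel" begins with p-. The stems beginning with p- (pepre → hapepre, pikfol → hapikfol) add the prefix ha-.
So pafvel → hapafvel.

hapafvel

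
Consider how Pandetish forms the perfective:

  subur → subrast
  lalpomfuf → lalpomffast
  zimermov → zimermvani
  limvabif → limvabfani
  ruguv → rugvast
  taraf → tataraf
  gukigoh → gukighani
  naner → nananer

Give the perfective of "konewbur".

taraf and limvabif both end in -f yet inflect differently (tataraf, limvabfani), so the final letter is not what conditions the rule; the last vowel is.
"konewbur" has last vowel 'u'. The stems whose last vowel is 'u' (ruguv → rugvast, subur → subrast, lalpomfuf → lalpomffast) delete the last vowel and add -ast.
So konewbur → konewbrast.

konewbrast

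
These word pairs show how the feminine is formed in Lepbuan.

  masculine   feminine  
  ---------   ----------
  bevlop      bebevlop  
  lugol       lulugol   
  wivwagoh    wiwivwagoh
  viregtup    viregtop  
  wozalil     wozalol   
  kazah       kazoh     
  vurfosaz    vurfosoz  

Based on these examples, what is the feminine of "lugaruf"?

lugarof

bevlop and viregtup both end in -p yet inflect differently (bebevlop, viregtop), so the final letter is not what conditions the rule; the last vowel is.
"lugaruf" has last vowel 'u'. The one such stem in the data (viregtup → viregtop) changes the last vowel to 'o' (as do wozalil, kazah), so the same rule applies.
The other pattern: stems whose last vowel is 'o' repeat the first consonant+vowel as a prefix.
So lugaruf → lugarof.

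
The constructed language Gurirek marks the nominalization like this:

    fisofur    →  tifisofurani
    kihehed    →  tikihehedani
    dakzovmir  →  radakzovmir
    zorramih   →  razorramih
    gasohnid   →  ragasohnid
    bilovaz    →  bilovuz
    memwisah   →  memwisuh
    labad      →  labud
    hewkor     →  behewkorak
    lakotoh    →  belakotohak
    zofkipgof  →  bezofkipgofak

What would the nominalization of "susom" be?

besusomak

fisofur and dakzovmir both end in -r yet inflect differently (tifisofurani, radakzovmir), so the final letter is not what conditions the rule; the last vowel is.
"susom" has last vowel 'o'. The stems whose last vowel is 'o' (hewkor → behewkorak, lakotoh → belakotohak, zofkipgof → bezofkipgofak) add be- … -ak around the stem.
The other patterns: stems whose last vowel is 'e' or 'u' add ti- … -ani around the stem; stems whose last vowel is 'i' add the prefix ra-; stems whose last vowel is 'a' change the last vowel to 'u'.
So susom → besusomak.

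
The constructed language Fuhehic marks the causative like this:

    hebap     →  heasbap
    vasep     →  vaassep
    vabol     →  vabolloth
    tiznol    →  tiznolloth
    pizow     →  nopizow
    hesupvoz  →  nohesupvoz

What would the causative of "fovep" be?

vabol and pizow both have last vowel 'o' yet inflect differently (vabolloth, nopizow), so the last vowel is not what conditions the rule; the final letter is.
"fovep" ends in -p. The stems ending in -p (hebap → heasbap, vasep → vaassep) insert -as- after the first vowel.
So fovep → foasvep.

foasvep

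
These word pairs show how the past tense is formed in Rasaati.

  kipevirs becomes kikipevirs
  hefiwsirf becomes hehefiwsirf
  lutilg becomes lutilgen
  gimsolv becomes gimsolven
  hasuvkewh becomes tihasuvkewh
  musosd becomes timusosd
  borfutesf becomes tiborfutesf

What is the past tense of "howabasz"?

hefiwsirf and borfutesf both end in -f yet inflect differently (hehefiwsirf, tiborfutesf), so the final letter is not what conditions the rule; the second-to-last letter is.
"howabasz" has second-to-last letter 's'. The stems whose second-to-last letter is 's' (musosd → timusosd, borfutesf → tiborfutesf) add the prefix ti-.
The other patterns: stems whose second-to-last letter is 'r' repeat the first consonant+vowel as a prefix; stems whose second-to-last letter is 'l' add -en.
So howabasz → tihowabasz.

tihowabasz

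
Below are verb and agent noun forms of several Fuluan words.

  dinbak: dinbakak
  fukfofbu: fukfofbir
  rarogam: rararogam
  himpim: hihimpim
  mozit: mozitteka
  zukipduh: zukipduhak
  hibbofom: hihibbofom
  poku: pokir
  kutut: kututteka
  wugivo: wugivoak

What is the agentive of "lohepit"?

lohepitteka

himpim and mozit both have last vowel 'i' yet inflect differently (hihimpim, mozitteka), so the last vowel is not what conditions the rule; the final letter is.
"lohepit" ends in -t. The stems ending in -t (mozit → mozitteka, kutut → kututteka) double the final consonant and add -eka.
The other patterns: stems ending in -u drop the final letter and add -ir; stems ending in -m repeat the first consonant+vowel as a prefix; stems ending in -h, -k or -o add -ak.
So lohepit → lohepitteka.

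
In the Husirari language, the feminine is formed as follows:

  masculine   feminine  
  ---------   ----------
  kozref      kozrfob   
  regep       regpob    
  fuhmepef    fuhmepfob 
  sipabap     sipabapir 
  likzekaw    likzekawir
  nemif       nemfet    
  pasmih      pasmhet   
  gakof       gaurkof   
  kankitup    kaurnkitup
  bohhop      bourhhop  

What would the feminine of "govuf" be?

regep and sipabap both end in -p yet inflect differently (regpob, sipabapir), so the final letter is not what conditions the rule; the last vowel is.
"govuf" has last vowel 'u'. The one such stem in the data (kankitup → kaurnkitup) inserts -ur- after the first vowel (as do gakof, bohhop), so the same rule applies.
The other patterns: stems whose last vowel is 'e' delete the last vowel and add -ob; stems whose last vowel is 'a' add -ir; stems whose last vowel is 'i' delete the last vowel and add -et.
So govuf → gourvuf.

gourvuf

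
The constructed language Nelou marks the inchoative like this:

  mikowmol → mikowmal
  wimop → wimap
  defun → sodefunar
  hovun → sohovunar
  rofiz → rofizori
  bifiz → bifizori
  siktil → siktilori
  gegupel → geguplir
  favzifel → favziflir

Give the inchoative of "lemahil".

mikowmol and siktil both end in -l yet inflect differently (mikowmal, siktilori), so the final letter is not what conditions the rule; the last vowel is.
"lemahil" has last vowel 'i'. The stems whose last vowel is 'i' (rofiz → rofizori, bifiz → bifizori, siktil → siktilori) add -ori.
So lemahil → lemahilori.

lemahilori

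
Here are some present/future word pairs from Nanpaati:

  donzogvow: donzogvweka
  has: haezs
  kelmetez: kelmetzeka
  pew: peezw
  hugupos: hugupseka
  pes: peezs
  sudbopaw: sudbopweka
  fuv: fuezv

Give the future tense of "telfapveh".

hugupos and pes both end in -s yet inflect differently (hugupseka, peezs), so the final letter is not what conditions the rule; the number of vowels is.
"telfapveh" has 3 vowels. The stems with 3 vowels (sudbopaw → sudbopweka, hugupos → hugupseka, donzogvow → donzogvweka) delete the last vowel and add -eka.
The other pattern: stems with 1 vowel insert -ez- after the first vowel.
So telfapveh → telfapvheka.

telfapvheka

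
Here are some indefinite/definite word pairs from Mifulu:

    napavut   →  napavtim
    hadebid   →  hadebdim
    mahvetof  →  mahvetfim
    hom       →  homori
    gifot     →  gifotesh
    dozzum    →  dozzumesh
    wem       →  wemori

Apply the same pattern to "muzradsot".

hom and dozzum both end in -m yet inflect differently (homori, dozzumesh), so the final letter is not what conditions the rule; the number of vowels is.
"muzradsot" has 3 vowels. The stems with 3 vowels (hadebid → hadebdim, napavut → napavtim, mahvetof → mahvetfim) delete the last vowel and add -im.
So muzradsot → muzradstim.

muzradstim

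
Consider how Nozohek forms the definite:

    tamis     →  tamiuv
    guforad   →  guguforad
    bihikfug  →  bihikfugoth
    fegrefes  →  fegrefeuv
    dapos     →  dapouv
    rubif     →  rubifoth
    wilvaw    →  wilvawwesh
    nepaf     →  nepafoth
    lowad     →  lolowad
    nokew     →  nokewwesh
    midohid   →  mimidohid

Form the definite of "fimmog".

nokew and fegrefes both have last vowel 'e' yet inflect differently (nokewwesh, fegrefeuv), so the last vowel is not what conditions the rule; the final letter is.
"fimmog" ends in -g. The one such stem in the data (bihikfug → bihikfugoth) adds -oth, so the same rule applies.
The other patterns: stems ending in -w double the final consonant and add -esh; stems ending in -s drop the final letter and add -uv; stems ending in -d repeat the first consonant+vowel as a prefix.
So fimmog → fimmogoth.

fimmogoth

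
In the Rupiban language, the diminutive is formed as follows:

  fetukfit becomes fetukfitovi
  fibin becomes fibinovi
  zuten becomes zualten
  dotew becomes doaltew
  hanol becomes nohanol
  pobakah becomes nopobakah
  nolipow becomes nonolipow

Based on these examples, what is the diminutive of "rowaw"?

norowaw

fibin and zuten both end in -n yet inflect differently (fibinovi, zualten), so the final letter is not what conditions the rule; the last vowel is.
"rowaw" has last vowel 'a'. The one such stem in the data (pobakah → nopobakah) adds the prefix no-, so the same rule applies.
The other patterns: stems whose last vowel is 'i' add -ovi; stems whose last vowel is 'e' insert -al- after the first vowel.
So rowaw → norowaw.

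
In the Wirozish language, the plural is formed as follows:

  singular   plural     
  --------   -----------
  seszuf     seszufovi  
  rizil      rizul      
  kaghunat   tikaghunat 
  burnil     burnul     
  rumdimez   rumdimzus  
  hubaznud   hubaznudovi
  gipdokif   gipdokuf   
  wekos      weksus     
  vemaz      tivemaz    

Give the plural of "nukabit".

nukabut

rumdimez and vemaz both end in -z yet inflect differently (rumdimzus, tivemaz), so the final letter is not what conditions the rule; the last vowel is.
"nukabit" has last vowel 'i'. The stems whose last vowel is 'i' (burnil → burnul, rizil → rizul, gipdokif → gipdokuf) change the last vowel to 'u'.
The other patterns: stems whose last vowel is 'e' or 'o' delete the last vowel and add -us; stems whose last vowel is 'a' add the prefix ti-; stems whose last vowel is 'u' add -ovi.
So nukabit → nukabut.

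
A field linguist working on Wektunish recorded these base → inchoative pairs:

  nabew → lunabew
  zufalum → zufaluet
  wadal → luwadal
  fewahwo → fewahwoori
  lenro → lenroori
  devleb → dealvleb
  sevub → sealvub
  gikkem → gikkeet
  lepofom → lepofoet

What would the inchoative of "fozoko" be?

fozokoori

lepofom and fewahwo both have last vowel 'o' yet inflect differently (lepofoet, fewahwoori), so the last vowel is not what conditions the rule; the final letter is.
"fozoko" ends in -o. The stems ending in -o (fewahwo → fewahwoori, lenro → lenroori) add -ori.
So fozoko → fozokoori.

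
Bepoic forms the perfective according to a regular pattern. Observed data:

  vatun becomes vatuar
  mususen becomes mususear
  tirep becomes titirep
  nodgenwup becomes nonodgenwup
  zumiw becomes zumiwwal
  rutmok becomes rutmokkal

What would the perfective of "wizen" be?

mususen and tirep both have last vowel 'e' yet inflect differently (mususear, titirep), so the last vowel is not what conditions the rule; the final letter is.
"wizen" ends in -n. The stems ending in -n (vatun → vatuar, mususen → mususear) drop the final letter and add -ar.
So wizen → wizear.

wizear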